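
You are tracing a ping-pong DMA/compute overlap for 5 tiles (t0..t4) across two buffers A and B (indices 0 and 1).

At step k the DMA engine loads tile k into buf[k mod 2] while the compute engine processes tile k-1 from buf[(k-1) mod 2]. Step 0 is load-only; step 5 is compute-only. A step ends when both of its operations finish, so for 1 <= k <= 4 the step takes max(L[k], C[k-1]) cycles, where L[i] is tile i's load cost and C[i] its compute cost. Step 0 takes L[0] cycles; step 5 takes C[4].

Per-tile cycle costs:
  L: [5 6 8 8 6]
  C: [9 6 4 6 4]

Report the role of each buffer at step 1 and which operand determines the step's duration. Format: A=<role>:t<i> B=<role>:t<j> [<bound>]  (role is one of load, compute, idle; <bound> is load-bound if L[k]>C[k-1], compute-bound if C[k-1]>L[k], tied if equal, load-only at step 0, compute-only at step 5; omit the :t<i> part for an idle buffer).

step 1: A=compute:t0 B=load:t1 [compute-bound]

[0] DMA t0→A (5c) ∥ CU idle ⇒ 5c, clock 5
[1] DMA t1→B (6c) ∥ CU A:t0 (9c) ⇒ 9c, clock 14
[2] DMA t2→A (8c) ∥ CU B:t1 (6c) ⇒ 8c, clock 22
[3] DMA t3→B (8c) ∥ CU A:t2 (4c) ⇒ 8c, clock 30
[4] DMA t4→A (6c) ∥ CU B:t3 (6c) ⇒ 6c, clock 36
[5] DMA idle ∥ CU A:t4 (4c) ⇒ 4c, clock 40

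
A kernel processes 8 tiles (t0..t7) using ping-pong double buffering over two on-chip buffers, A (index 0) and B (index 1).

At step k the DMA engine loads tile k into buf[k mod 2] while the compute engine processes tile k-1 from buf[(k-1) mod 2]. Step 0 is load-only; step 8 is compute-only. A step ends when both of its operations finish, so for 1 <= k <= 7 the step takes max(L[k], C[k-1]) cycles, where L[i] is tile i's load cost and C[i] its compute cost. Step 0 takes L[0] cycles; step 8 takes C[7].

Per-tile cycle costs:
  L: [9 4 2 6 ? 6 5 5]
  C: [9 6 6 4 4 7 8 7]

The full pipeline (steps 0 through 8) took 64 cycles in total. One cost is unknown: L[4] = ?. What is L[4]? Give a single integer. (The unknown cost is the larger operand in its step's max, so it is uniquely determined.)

step 0 = dur = L[0]=9 = 9
step 1 = dur = max(L[1]=4, C[0]=9) = 9
step 2 = dur = max(L[2]=2, C[1]=6) = 6
step 3 = dur = max(L[3]=6, C[2]=6) = 6
step 4 = dur = max(L[4]=?, C[3]=4) = L[4]  (unknown; binding)
step 5 = dur = max(L[5]=6, C[4]=4) = 6
step 6 = dur = max(L[6]=5, C[5]=7) = 7
step 7 = dur = max(L[7]=5, C[6]=8) = 8
step 8 = dur = C[7]=7 = 7
sum of known step durations = 58
dur[4] = total - known = 64 - 58 = 6
L[4] is the binding max in step 4, so L[4] = dur[4] = 6

L[4] = 6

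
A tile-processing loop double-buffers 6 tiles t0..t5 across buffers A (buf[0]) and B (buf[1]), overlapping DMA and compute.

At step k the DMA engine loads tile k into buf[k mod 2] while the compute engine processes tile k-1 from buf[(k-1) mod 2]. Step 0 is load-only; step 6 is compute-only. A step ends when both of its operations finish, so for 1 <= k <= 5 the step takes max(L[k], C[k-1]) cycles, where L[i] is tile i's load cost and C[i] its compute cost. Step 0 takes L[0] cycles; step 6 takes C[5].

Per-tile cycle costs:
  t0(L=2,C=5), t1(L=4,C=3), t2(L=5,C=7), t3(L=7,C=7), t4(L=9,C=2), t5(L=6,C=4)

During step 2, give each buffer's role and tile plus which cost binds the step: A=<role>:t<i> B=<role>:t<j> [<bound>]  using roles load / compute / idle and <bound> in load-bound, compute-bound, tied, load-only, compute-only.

k=0 load=t0/2c comp=- wait=2 total=2
k=1 load=t1/4c comp=t0/5c wait=5 total=7
k=2 load=t2/5c comp=t1/3c wait=5 total=12
k=3 load=t3/7c comp=t2/7c wait=7 total=19
k=4 load=t4/9c comp=t3/7c wait=9 total=28
k=5 load=t5/6c comp=t4/2c wait=6 total=34
k=6 load=- comp=t5/4c wait=4 total=38

step 2: A=load:t2 B=compute:t1 [load-bound]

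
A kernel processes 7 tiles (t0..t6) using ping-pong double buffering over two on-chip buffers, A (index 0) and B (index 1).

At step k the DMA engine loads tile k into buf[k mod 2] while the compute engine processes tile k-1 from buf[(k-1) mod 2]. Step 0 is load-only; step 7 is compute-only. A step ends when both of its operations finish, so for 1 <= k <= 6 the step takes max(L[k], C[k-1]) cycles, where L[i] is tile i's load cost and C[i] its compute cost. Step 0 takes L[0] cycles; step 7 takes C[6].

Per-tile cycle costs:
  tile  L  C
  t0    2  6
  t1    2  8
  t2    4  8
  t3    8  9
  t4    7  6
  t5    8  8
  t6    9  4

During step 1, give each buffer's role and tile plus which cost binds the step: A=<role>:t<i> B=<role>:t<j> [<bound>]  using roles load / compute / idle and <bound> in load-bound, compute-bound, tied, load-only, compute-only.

step 0: L[0]=2 → dur=2, Σ=2 | A=load:t0 B=idle [load-only]
step 1: L[1]=2 C[0]=6 → dur=6, Σ=8 | A=compute:t0 B=load:t1 [compute-bound]
step 2: L[2]=4 C[1]=8 → dur=8, Σ=16 | A=load:t2 B=compute:t1 [compute-bound]
step 3: L[3]=8 C[2]=8 → dur=8, Σ=24 | A=compute:t2 B=load:t3 [tied]
step 4: L[4]=7 C[3]=9 → dur=9, Σ=33 | A=load:t4 B=compute:t3 [compute-bound]
step 5: L[5]=8 C[4]=6 → dur=8, Σ=41 | A=compute:t4 B=load:t5 [load-bound]
step 6: L[6]=9 C[5]=8 → dur=9, Σ=50 | A=load:t6 B=compute:t5 [load-bound]
step 7: C[6]=4 → dur=4, Σ=54 | A=compute:t6 B=idle [compute-only]

step 1: A=compute:t0 B=load:t1 [compute-bound]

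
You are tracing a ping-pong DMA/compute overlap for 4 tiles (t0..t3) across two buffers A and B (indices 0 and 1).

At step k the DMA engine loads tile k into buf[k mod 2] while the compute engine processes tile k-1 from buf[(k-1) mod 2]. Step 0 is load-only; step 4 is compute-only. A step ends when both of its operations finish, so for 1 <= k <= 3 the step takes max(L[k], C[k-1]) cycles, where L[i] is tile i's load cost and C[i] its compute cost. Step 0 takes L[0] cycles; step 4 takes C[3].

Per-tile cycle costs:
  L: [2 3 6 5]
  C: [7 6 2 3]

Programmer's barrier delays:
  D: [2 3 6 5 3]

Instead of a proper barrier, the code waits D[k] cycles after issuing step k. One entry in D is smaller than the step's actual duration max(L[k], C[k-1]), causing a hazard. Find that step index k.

hazard at step 1

[0] required=L[0]=2=2 vs D=2 ok
[1] required=max(L[1]=3,C[0]=7)=7 vs D=3 SHORT
[2] required=max(L[2]=6,C[1]=6)=6 vs D=6 ok
[3] required=max(L[3]=5,C[2]=2)=5 vs D=5 ok
[4] required=C[3]=3=3 vs D=3 ok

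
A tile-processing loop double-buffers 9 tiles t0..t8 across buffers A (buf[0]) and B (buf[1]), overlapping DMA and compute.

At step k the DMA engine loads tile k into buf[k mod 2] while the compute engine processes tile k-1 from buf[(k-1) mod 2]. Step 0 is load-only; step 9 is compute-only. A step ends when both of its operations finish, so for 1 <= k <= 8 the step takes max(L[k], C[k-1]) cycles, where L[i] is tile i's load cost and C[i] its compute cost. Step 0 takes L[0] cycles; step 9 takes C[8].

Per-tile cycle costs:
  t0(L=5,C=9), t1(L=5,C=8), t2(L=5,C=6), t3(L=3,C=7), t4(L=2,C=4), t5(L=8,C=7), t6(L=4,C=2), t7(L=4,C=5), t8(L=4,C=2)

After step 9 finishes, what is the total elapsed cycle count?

end_cycle[9] = 61

[0] DMA t0→A (5c) ∥ CU idle ⇒ 5c, clock 5
[1] DMA t1→B (5c) ∥ CU A:t0 (9c) ⇒ 9c, clock 14
[2] DMA t2→A (5c) ∥ CU B:t1 (8c) ⇒ 8c, clock 22
[3] DMA t3→B (3c) ∥ CU A:t2 (6c) ⇒ 6c, clock 28
[4] DMA t4→A (2c) ∥ CU B:t3 (7c) ⇒ 7c, clock 35
[5] DMA t5→B (8c) ∥ CU A:t4 (4c) ⇒ 8c, clock 43
[6] DMA t6→A (4c) ∥ CU B:t5 (7c) ⇒ 7c, clock 50
[7] DMA t7→B (4c) ∥ CU A:t6 (2c) ⇒ 4c, clock 54
[8] DMA t8→A (4c) ∥ CU B:t7 (5c) ⇒ 5c, clock 59
[9] DMA idle ∥ CU A:t8 (2c) ⇒ 2c, clock 61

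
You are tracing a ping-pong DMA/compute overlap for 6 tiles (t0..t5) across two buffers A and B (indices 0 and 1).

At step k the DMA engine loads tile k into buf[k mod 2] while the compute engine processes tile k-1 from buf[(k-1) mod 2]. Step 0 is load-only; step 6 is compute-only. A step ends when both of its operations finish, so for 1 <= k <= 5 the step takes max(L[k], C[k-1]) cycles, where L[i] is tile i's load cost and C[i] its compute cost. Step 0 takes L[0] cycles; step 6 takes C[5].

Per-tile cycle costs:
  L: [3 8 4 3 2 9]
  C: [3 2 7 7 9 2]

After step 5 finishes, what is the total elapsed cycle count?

  0. 3=3c; end=3; A:t0 B:-
  1. max(8,3)=8c; end=11; A:t0 B:t1
  2. max(4,2)=4c; end=15; A:t2 B:t1
  3. max(3,7)=7c; end=22; A:t2 B:t3
  4. max(2,7)=7c; end=29; A:t4 B:t3
  5. max(9,9)=9c; end=38; A:t4 B:t5
  6. 2=2c; end=40; A:t4 B:t5

end_cycle[5] = 38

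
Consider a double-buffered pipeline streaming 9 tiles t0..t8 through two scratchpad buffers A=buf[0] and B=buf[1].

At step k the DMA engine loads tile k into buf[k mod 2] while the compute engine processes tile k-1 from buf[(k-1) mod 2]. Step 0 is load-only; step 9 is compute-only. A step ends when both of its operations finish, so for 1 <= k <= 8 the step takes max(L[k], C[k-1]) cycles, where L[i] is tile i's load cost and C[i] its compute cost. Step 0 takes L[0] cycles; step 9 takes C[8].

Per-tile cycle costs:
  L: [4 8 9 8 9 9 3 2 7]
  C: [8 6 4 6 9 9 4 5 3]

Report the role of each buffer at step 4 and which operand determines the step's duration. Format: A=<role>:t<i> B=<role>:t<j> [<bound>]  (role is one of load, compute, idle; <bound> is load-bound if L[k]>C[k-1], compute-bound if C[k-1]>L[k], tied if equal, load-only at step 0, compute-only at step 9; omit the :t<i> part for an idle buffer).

step 4: A=load:t4 B=compute:t3 [load-bound]

k=0 load=t0/4c comp=- wait=4 total=4
k=1 load=t1/8c comp=t0/8c wait=8 total=12
k=2 load=t2/9c comp=t1/6c wait=9 total=21
k=3 load=t3/8c comp=t2/4c wait=8 total=29
k=4 load=t4/9c comp=t3/6c wait=9 total=38
k=5 load=t5/9c comp=t4/9c wait=9 total=47
k=6 load=t6/3c comp=t5/9c wait=9 total=56
k=7 load=t7/2c comp=t6/4c wait=4 total=60
k=8 load=t8/7c comp=t7/5c wait=7 total=67
k=9 load=- comp=t8/3c wait=3 total=70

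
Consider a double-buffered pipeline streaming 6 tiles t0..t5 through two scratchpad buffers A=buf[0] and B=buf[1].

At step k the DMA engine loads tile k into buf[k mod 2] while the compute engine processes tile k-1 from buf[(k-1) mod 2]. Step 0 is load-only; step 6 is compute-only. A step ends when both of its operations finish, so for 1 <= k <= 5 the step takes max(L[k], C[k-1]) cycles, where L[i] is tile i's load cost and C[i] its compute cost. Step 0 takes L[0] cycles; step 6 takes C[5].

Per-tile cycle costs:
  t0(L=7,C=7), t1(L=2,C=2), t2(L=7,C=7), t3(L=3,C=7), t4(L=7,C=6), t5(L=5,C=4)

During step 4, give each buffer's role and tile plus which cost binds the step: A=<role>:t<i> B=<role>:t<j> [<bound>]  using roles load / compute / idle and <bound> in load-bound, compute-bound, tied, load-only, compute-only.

step 4: A=load:t4 B=compute:t3 [tied]

k=0 load=t0/7c comp=- wait=7 total=7
k=1 load=t1/2c comp=t0/7c wait=7 total=14
k=2 load=t2/7c comp=t1/2c wait=7 total=21
k=3 load=t3/3c comp=t2/7c wait=7 total=28
k=4 load=t4/7c comp=t3/7c wait=7 total=35
k=5 load=t5/5c comp=t4/6c wait=6 total=41
k=6 load=- comp=t5/4c wait=4 total=45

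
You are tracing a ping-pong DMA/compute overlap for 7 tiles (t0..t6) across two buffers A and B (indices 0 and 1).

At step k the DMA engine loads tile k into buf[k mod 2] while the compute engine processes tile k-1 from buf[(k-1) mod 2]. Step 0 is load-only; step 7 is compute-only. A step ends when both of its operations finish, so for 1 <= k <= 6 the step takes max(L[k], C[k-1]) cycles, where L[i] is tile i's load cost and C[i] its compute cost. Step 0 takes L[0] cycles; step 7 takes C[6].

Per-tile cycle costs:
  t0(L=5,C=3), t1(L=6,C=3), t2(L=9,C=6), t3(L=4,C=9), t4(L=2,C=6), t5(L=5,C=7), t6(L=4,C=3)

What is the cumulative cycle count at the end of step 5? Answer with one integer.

end_cycle[5] = 41

  0. 5=5c; end=5; A:t0 B:-
  1. max(6,3)=6c; end=11; A:t0 B:t1
  2. max(9,3)=9c; end=20; A:t2 B:t1
  3. max(4,6)=6c; end=26; A:t2 B:t3
  4. max(2,9)=9c; end=35; A:t4 B:t3
  5. max(5,6)=6c; end=41; A:t4 B:t5
  6. max(4,7)=7c; end=48; A:t6 B:t5
  7. 3=3c; end=51; A:t6 B:t5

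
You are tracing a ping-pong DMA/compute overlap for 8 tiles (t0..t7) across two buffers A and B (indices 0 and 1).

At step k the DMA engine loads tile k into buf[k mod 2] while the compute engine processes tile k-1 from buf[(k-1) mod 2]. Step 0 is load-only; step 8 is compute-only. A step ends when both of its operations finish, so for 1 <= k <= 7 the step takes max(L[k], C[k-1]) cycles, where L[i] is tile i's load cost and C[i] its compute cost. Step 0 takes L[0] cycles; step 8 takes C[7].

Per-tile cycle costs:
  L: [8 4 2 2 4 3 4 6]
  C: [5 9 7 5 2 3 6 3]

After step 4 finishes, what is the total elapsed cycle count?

end_cycle[4] = 34

  0. 8=8c; end=8; A:t0 B:-
  1. max(4,5)=5c; end=13; A:t0 B:t1
  2. max(2,9)=9c; end=22; A:t2 B:t1
  3. max(2,7)=7c; end=29; A:t2 B:t3
  4. max(4,5)=5c; end=34; A:t4 B:t3
  5. max(3,2)=3c; end=37; A:t4 B:t5
  6. max(4,3)=4c; end=41; A:t6 B:t5
  7. max(6,6)=6c; end=47; A:t6 B:t7
  8. 3=3c; end=50; A:t6 B:t7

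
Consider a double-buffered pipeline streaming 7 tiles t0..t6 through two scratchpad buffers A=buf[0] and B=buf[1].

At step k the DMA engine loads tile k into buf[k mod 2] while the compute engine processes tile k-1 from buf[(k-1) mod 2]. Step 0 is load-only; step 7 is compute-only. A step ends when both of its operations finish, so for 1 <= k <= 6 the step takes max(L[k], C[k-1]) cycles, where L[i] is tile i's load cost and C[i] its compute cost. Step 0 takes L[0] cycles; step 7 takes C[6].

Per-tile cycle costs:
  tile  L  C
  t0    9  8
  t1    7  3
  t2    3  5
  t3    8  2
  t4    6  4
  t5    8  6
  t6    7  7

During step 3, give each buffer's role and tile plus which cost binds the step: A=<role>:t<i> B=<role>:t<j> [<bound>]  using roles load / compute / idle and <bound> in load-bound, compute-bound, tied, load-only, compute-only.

step 3: A=compute:t2 B=load:t3 [load-bound]

step 0: L[0]=9 → dur=9, Σ=9 | A=load:t0 B=idle [load-only]
step 1: L[1]=7 C[0]=8 → dur=8, Σ=17 | A=compute:t0 B=load:t1 [compute-bound]
step 2: L[2]=3 C[1]=3 → dur=3, Σ=20 | A=load:t2 B=compute:t1 [tied]
step 3: L[3]=8 C[2]=5 → dur=8, Σ=28 | A=compute:t2 B=load:t3 [load-bound]
step 4: L[4]=6 C[3]=2 → dur=6, Σ=34 | A=load:t4 B=compute:t3 [load-bound]
step 5: L[5]=8 C[4]=4 → dur=8, Σ=42 | A=compute:t4 B=load:t5 [load-bound]
step 6: L[6]=7 C[5]=6 → dur=7, Σ=49 | A=load:t6 B=compute:t5 [load-bound]
step 7: C[6]=7 → dur=7, Σ=56 | A=compute:t6 B=idle [compute-only]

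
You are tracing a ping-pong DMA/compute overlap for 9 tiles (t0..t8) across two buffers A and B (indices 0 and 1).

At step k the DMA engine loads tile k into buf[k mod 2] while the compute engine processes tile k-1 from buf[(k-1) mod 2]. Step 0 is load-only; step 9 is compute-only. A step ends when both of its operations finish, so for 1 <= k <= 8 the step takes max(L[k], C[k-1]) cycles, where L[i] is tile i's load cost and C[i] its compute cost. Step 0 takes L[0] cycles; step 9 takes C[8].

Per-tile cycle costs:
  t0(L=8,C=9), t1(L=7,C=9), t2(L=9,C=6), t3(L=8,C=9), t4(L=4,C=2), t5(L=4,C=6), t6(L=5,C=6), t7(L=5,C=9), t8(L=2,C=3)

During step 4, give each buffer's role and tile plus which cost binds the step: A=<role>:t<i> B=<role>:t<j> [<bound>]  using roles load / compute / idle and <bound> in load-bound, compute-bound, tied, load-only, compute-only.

step 0: L[0]=8 → dur=8, Σ=8 | A=load:t0 B=idle [load-only]
step 1: L[1]=7 C[0]=9 → dur=9, Σ=17 | A=compute:t0 B=load:t1 [compute-bound]
step 2: L[2]=9 C[1]=9 → dur=9, Σ=26 | A=load:t2 B=compute:t1 [tied]
step 3: L[3]=8 C[2]=6 → dur=8, Σ=34 | A=compute:t2 B=load:t3 [load-bound]
step 4: L[4]=4 C[3]=9 → dur=9, Σ=43 | A=load:t4 B=compute:t3 [compute-bound]
step 5: L[5]=4 C[4]=2 → dur=4, Σ=47 | A=compute:t4 B=load:t5 [load-bound]
step 6: L[6]=5 C[5]=6 → dur=6, Σ=53 | A=load:t6 B=compute:t5 [compute-bound]
step 7: L[7]=5 C[6]=6 → dur=6, Σ=59 | A=compute:t6 B=load:t7 [compute-bound]
step 8: L[8]=2 C[7]=9 → dur=9, Σ=68 | A=load:t8 B=compute:t7 [compute-bound]
step 9: C[8]=3 → dur=3, Σ=71 | A=compute:t8 B=idle [compute-only]

step 4: A=load:t4 B=compute:t3 [compute-bound]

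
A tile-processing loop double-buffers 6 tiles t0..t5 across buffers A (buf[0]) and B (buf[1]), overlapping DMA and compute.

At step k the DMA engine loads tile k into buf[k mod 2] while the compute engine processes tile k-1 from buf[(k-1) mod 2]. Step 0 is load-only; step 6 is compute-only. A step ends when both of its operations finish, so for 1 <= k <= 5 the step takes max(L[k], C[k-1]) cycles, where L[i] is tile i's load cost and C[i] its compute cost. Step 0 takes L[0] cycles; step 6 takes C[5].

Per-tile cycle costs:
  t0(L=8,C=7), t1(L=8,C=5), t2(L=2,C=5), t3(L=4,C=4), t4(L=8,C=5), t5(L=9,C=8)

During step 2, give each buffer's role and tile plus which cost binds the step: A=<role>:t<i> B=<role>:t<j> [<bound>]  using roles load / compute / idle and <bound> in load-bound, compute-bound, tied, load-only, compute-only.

step 2: A=load:t2 B=compute:t1 [compute-bound]

  0. 8=8c; end=8; A:t0 B:-
  1. max(8,7)=8c; end=16; A:t0 B:t1
  2. max(2,5)=5c; end=21; A:t2 B:t1
  3. max(4,5)=5c; end=26; A:t2 B:t3
  4. max(8,4)=8c; end=34; A:t4 B:t3
  5. max(9,5)=9c; end=43; A:t4 B:t5
  6. 8=8c; end=51; A:t4 B:t5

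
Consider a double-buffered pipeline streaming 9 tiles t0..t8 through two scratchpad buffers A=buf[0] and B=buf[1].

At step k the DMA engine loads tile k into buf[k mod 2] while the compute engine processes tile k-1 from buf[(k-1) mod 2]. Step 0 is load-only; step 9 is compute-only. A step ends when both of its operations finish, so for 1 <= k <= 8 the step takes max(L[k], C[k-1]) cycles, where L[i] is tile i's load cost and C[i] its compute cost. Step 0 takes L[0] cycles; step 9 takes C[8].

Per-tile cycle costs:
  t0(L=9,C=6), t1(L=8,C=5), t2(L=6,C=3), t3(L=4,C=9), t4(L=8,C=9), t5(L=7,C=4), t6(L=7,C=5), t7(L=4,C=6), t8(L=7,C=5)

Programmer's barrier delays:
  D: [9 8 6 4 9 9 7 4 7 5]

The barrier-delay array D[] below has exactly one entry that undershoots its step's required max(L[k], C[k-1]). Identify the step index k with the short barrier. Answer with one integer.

hazard at step 7

step 0: need L[0]=9 = 9; D[0]=9 ok
step 1: need max(L[1]=8,C[0]=6) = 8; D[1]=8 ok
step 2: need max(L[2]=6,C[1]=5) = 6; D[2]=6 ok
step 3: need max(L[3]=4,C[2]=3) = 4; D[3]=4 ok
step 4: need max(L[4]=8,C[3]=9) = 9; D[4]=9 ok
step 5: need max(L[5]=7,C[4]=9) = 9; D[5]=9 ok
step 6: need max(L[6]=7,C[5]=4) = 7; D[6]=7 ok
step 7: need max(L[7]=4,C[6]=5) = 5; D[7]=4 SHORT
step 8: need max(L[8]=7,C[7]=6) = 7; D[8]=7 ok
step 9: need C[8]=5 = 5; D[9]=5 ok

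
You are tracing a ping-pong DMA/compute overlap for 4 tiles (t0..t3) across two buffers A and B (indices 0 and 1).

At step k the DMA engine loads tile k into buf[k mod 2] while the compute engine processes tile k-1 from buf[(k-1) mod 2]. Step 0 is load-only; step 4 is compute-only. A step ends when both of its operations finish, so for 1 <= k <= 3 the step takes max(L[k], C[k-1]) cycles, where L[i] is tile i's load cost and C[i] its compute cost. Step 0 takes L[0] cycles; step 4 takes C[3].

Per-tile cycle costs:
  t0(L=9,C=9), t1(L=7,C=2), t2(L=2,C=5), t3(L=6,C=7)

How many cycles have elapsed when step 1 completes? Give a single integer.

  0. 9=9c; end=9; A:t0 B:-
  1. max(7,9)=9c; end=18; A:t0 B:t1
  2. max(2,2)=2c; end=20; A:t2 B:t1
  3. max(6,5)=6c; end=26; A:t2 B:t3
  4. 7=7c; end=33; A:t2 B:t3

end_cycle[1] = 18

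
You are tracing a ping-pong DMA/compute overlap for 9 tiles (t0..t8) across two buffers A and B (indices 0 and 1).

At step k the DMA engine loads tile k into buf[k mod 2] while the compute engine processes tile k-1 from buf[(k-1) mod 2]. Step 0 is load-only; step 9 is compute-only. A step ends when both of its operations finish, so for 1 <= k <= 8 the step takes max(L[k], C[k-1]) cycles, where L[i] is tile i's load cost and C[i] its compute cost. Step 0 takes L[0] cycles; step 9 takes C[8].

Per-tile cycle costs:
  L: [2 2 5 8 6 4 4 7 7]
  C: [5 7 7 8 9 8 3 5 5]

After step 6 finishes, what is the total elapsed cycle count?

end_cycle[6] = 47

  0. 2=2c; end=2; A:t0 B:-
  1. max(2,5)=5c; end=7; A:t0 B:t1
  2. max(5,7)=7c; end=14; A:t2 B:t1
  3. max(8,7)=8c; end=22; A:t2 B:t3
  4. max(6,8)=8c; end=30; A:t4 B:t3
  5. max(4,9)=9c; end=39; A:t4 B:t5
  6. max(4,8)=8c; end=47; A:t6 B:t5
  7. max(7,3)=7c; end=54; A:t6 B:t7
  8. max(7,5)=7c; end=61; A:t8 B:t7
  9. 5=5c; end=66; A:t8 B:t7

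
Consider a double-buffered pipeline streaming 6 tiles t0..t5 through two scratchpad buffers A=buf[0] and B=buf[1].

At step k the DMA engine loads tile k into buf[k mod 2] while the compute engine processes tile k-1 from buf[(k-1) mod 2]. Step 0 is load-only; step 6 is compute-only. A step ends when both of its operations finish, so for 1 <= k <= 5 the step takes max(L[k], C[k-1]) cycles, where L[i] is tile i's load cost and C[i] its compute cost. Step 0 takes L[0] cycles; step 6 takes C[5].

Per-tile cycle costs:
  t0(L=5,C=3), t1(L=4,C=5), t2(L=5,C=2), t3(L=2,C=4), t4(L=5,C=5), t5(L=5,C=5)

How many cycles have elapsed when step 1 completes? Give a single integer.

[0] DMA t0→A (5c) ∥ CU idle ⇒ 5c, clock 5
[1] DMA t1→B (4c) ∥ CU A:t0 (3c) ⇒ 4c, clock 9
[2] DMA t2→A (5c) ∥ CU B:t1 (5c) ⇒ 5c, clock 14
[3] DMA t3→B (2c) ∥ CU A:t2 (2c) ⇒ 2c, clock 16
[4] DMA t4→A (5c) ∥ CU B:t3 (4c) ⇒ 5c, clock 21
[5] DMA t5→B (5c) ∥ CU A:t4 (5c) ⇒ 5c, clock 26
[6] DMA idle ∥ CU B:t5 (5c) ⇒ 5c, clock 31

end_cycle[1] = 9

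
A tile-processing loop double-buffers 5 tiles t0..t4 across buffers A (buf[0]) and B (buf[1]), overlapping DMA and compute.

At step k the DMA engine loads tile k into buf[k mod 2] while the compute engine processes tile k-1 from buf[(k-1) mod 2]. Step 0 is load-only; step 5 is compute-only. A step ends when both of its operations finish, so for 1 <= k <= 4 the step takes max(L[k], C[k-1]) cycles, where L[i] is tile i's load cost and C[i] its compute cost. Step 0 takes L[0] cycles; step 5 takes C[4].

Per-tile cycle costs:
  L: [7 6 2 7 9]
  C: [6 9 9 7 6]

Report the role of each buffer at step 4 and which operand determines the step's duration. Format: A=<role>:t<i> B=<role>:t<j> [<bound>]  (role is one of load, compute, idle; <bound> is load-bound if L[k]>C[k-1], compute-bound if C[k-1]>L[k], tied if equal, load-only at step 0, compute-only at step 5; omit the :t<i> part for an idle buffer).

[0] DMA t0→A (7c) ∥ CU idle ⇒ 7c, clock 7
[1] DMA t1→B (6c) ∥ CU A:t0 (6c) ⇒ 6c, clock 13
[2] DMA t2→A (2c) ∥ CU B:t1 (9c) ⇒ 9c, clock 22
[3] DMA t3→B (7c) ∥ CU A:t2 (9c) ⇒ 9c, clock 31
[4] DMA t4→A (9c) ∥ CU B:t3 (7c) ⇒ 9c, clock 40
[5] DMA idle ∥ CU A:t4 (6c) ⇒ 6c, clock 46

step 4: A=load:t4 B=compute:t3 [load-bound]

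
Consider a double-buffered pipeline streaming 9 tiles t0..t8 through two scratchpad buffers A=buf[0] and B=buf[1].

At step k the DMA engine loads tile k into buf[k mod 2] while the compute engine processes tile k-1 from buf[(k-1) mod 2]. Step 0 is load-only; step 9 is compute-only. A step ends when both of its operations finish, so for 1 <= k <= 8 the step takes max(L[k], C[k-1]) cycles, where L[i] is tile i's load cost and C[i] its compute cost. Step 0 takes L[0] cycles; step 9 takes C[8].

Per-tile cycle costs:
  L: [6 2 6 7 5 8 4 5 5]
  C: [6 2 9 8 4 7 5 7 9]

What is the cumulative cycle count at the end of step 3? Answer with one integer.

step 0: L[0]=6 → dur=6, Σ=6 | A=load:t0 B=idle [load-only]
step 1: L[1]=2 C[0]=6 → dur=6, Σ=12 | A=compute:t0 B=load:t1 [compute-bound]
step 2: L[2]=6 C[1]=2 → dur=6, Σ=18 | A=load:t2 B=compute:t1 [load-bound]
step 3: L[3]=7 C[2]=9 → dur=9, Σ=27 | A=compute:t2 B=load:t3 [compute-bound]
step 4: L[4]=5 C[3]=8 → dur=8, Σ=35 | A=load:t4 B=compute:t3 [compute-bound]
step 5: L[5]=8 C[4]=4 → dur=8, Σ=43 | A=compute:t4 B=load:t5 [load-bound]
step 6: L[6]=4 C[5]=7 → dur=7, Σ=50 | A=load:t6 B=compute:t5 [compute-bound]
step 7: L[7]=5 C[6]=5 → dur=5, Σ=55 | A=compute:t6 B=load:t7 [tied]
step 8: L[8]=5 C[7]=7 → dur=7, Σ=62 | A=load:t8 B=compute:t7 [compute-bound]
step 9: C[8]=9 → dur=9, Σ=71 | A=compute:t8 B=idle [compute-only]

end_cycle[3] = 27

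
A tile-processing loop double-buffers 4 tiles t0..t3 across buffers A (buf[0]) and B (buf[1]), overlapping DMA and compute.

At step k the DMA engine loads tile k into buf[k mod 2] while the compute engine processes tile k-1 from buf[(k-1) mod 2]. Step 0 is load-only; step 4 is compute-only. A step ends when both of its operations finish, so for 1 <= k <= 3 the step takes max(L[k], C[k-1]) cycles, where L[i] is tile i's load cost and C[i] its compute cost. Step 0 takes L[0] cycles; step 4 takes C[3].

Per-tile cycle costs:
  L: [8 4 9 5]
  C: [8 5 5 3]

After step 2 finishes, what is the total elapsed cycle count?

end_cycle[2] = 25

[0] DMA t0→A (8c) ∥ CU idle ⇒ 8c, clock 8
[1] DMA t1→B (4c) ∥ CU A:t0 (8c) ⇒ 8c, clock 16
[2] DMA t2→A (9c) ∥ CU B:t1 (5c) ⇒ 9c, clock 25
[3] DMA t3→B (5c) ∥ CU A:t2 (5c) ⇒ 5c, clock 30
[4] DMA idle ∥ CU B:t3 (3c) ⇒ 3c, clock 33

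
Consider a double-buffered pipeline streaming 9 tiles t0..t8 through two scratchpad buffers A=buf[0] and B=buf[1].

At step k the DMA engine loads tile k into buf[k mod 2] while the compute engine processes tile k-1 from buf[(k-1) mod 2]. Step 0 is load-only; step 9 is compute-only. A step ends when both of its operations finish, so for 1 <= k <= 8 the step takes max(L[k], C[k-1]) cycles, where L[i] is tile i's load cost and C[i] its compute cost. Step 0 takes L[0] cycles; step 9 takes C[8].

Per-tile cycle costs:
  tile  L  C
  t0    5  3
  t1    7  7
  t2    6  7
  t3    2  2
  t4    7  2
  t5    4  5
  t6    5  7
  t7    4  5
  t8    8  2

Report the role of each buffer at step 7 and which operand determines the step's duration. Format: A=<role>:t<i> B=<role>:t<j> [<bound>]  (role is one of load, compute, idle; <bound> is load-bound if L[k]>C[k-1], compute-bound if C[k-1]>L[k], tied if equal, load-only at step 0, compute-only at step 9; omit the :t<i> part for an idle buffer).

step 0: L[0]=5 → dur=5, Σ=5 | A=load:t0 B=idle [load-only]
step 1: L[1]=7 C[0]=3 → dur=7, Σ=12 | A=compute:t0 B=load:t1 [load-bound]
step 2: L[2]=6 C[1]=7 → dur=7, Σ=19 | A=load:t2 B=compute:t1 [compute-bound]
step 3: L[3]=2 C[2]=7 → dur=7, Σ=26 | A=compute:t2 B=load:t3 [compute-bound]
step 4: L[4]=7 C[3]=2 → dur=7, Σ=33 | A=load:t4 B=compute:t3 [load-bound]
step 5: L[5]=4 C[4]=2 → dur=4, Σ=37 | A=compute:t4 B=load:t5 [load-bound]
step 6: L[6]=5 C[5]=5 → dur=5, Σ=42 | A=load:t6 B=compute:t5 [tied]
step 7: L[7]=4 C[6]=7 → dur=7, Σ=49 | A=compute:t6 B=load:t7 [compute-bound]
step 8: L[8]=8 C[7]=5 → dur=8, Σ=57 | A=load:t8 B=compute:t7 [load-bound]
step 9: C[8]=2 → dur=2, Σ=59 | A=compute:t8 B=idle [compute-only]

step 7: A=compute:t6 B=load:t7 [compute-bound]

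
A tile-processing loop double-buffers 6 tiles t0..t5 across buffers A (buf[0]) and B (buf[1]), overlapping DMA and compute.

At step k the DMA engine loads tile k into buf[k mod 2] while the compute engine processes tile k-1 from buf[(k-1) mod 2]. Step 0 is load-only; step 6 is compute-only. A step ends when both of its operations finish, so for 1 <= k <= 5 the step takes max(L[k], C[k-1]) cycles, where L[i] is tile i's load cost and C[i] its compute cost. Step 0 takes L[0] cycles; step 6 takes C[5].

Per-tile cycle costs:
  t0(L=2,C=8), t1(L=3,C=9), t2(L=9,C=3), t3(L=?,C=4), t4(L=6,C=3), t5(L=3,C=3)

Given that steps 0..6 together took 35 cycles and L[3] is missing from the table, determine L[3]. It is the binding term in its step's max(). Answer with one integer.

step 0 = dur = L[0]=2 = 2
step 1 = dur = max(L[1]=3, C[0]=8) = 8
step 2 = dur = max(L[2]=9, C[1]=9) = 9
step 3 = dur = max(L[3]=?, C[2]=3) = L[3]  (unknown; binding)
step 4 = dur = max(L[4]=6, C[3]=4) = 6
step 5 = dur = max(L[5]=3, C[4]=3) = 3
step 6 = dur = C[5]=3 = 3
sum of known step durations = 31
dur[3] = total - known = 35 - 31 = 4
L[3] is the binding max in step 3, so L[3] = dur[3] = 4

L[3] = 4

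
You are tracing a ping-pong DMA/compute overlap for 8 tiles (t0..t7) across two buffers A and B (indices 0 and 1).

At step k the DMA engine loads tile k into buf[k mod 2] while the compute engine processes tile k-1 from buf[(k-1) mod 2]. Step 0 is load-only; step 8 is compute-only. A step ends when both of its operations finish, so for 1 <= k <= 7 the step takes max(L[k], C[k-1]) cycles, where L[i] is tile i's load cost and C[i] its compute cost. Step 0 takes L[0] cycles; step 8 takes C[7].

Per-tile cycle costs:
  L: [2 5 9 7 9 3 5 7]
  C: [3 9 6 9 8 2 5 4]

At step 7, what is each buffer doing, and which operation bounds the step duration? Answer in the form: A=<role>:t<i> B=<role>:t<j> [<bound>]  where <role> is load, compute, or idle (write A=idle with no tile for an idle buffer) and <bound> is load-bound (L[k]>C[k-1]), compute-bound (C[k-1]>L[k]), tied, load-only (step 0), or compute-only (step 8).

step 7: A=compute:t6 B=load:t7 [load-bound]

step 0: L[0]=2 → dur=2, Σ=2 | A=load:t0 B=idle [load-only]
step 1: L[1]=5 C[0]=3 → dur=5, Σ=7 | A=compute:t0 B=load:t1 [load-bound]
step 2: L[2]=9 C[1]=9 → dur=9, Σ=16 | A=load:t2 B=compute:t1 [tied]
step 3: L[3]=7 C[2]=6 → dur=7, Σ=23 | A=compute:t2 B=load:t3 [load-bound]
step 4: L[4]=9 C[3]=9 → dur=9, Σ=32 | A=load:t4 B=compute:t3 [tied]
step 5: L[5]=3 C[4]=8 → dur=8, Σ=40 | A=compute:t4 B=load:t5 [compute-bound]
step 6: L[6]=5 C[5]=2 → dur=5, Σ=45 | A=load:t6 B=compute:t5 [load-bound]
step 7: L[7]=7 C[6]=5 → dur=7, Σ=52 | A=compute:t6 B=load:t7 [load-bound]
step 8: C[7]=4 → dur=4, Σ=56 | A=idle B=compute:t7 [compute-only]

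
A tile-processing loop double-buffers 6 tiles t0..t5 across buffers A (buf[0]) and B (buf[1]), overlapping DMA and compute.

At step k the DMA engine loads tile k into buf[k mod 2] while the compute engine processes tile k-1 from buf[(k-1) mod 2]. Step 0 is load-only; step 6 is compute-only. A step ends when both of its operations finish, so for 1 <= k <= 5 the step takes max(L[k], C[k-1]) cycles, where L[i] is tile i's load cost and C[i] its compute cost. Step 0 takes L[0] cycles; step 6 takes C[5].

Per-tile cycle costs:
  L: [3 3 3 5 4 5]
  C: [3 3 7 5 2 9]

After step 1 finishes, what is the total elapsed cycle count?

  0. 3=3c; end=3; A:t0 B:-
  1. max(3,3)=3c; end=6; A:t0 B:t1
  2. max(3,3)=3c; end=9; A:t2 B:t1
  3. max(5,7)=7c; end=16; A:t2 B:t3
  4. max(4,5)=5c; end=21; A:t4 B:t3
  5. max(5,2)=5c; end=26; A:t4 B:t5
  6. 9=9c; end=35; A:t4 B:t5

end_cycle[1] = 6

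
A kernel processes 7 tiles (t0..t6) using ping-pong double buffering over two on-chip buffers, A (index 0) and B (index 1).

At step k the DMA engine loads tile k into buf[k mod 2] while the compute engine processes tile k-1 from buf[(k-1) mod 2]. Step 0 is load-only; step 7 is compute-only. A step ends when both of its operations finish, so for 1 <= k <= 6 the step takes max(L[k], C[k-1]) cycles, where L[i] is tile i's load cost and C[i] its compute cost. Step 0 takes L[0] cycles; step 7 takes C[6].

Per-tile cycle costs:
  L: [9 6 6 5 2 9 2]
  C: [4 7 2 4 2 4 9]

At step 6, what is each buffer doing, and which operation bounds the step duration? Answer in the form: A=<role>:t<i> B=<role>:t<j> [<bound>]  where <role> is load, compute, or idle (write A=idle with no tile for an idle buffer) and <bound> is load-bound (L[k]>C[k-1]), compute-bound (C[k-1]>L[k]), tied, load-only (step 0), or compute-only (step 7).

step 0: L[0]=9 → dur=9, Σ=9 | A=load:t0 B=idle [load-only]
step 1: L[1]=6 C[0]=4 → dur=6, Σ=15 | A=compute:t0 B=load:t1 [load-bound]
step 2: L[2]=6 C[1]=7 → dur=7, Σ=22 | A=load:t2 B=compute:t1 [compute-bound]
step 3: L[3]=5 C[2]=2 → dur=5, Σ=27 | A=compute:t2 B=load:t3 [load-bound]
step 4: L[4]=2 C[3]=4 → dur=4, Σ=31 | A=load:t4 B=compute:t3 [compute-bound]
step 5: L[5]=9 C[4]=2 → dur=9, Σ=40 | A=compute:t4 B=load:t5 [load-bound]
step 6: L[6]=2 C[5]=4 → dur=4, Σ=44 | A=load:t6 B=compute:t5 [compute-bound]
step 7: C[6]=9 → dur=9, Σ=53 | A=compute:t6 B=idle [compute-only]

step 6: A=load:t6 B=compute:t5 [compute-bound]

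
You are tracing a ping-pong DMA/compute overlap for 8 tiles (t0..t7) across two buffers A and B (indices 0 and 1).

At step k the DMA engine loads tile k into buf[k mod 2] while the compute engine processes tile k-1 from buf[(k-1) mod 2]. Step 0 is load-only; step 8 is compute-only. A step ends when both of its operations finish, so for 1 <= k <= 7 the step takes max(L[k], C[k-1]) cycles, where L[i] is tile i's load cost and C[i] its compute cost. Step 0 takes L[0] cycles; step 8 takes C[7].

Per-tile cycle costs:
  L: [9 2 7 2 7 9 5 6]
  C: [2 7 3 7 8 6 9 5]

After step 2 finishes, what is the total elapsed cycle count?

  0. 9=9c; end=9; A:t0 B:-
  1. max(2,2)=2c; end=11; A:t0 B:t1
  2. max(7,7)=7c; end=18; A:t2 B:t1
  3. max(2,3)=3c; end=21; A:t2 B:t3
  4. max(7,7)=7c; end=28; A:t4 B:t3
  5. max(9,8)=9c; end=37; A:t4 B:t5
  6. max(5,6)=6c; end=43; A:t6 B:t5
  7. max(6,9)=9c; end=52; A:t6 B:t7
  8. 5=5c; end=57; A:t6 B:t7

end_cycle[2] = 18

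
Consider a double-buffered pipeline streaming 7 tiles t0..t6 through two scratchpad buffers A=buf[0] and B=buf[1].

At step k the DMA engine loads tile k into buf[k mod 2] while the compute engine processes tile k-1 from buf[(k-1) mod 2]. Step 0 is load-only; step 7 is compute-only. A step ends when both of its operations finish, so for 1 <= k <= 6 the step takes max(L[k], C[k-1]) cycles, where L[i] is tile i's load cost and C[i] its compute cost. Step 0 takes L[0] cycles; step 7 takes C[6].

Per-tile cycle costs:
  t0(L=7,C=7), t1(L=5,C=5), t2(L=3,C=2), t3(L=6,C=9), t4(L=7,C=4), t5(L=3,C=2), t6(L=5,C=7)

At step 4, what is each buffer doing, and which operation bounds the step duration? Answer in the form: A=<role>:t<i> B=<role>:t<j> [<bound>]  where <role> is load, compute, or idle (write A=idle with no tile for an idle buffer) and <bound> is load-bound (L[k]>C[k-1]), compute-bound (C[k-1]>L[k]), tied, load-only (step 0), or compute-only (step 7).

  0. 7=7c; end=7; A:t0 B:-
  1. max(5,7)=7c; end=14; A:t0 B:t1
  2. max(3,5)=5c; end=19; A:t2 B:t1
  3. max(6,2)=6c; end=25; A:t2 B:t3
  4. max(7,9)=9c; end=34; A:t4 B:t3
  5. max(3,4)=4c; end=38; A:t4 B:t5
  6. max(5,2)=5c; end=43; A:t6 B:t5
  7. 7=7c; end=50; A:t6 B:t5

step 4: A=load:t4 B=compute:t3 [compute-bound]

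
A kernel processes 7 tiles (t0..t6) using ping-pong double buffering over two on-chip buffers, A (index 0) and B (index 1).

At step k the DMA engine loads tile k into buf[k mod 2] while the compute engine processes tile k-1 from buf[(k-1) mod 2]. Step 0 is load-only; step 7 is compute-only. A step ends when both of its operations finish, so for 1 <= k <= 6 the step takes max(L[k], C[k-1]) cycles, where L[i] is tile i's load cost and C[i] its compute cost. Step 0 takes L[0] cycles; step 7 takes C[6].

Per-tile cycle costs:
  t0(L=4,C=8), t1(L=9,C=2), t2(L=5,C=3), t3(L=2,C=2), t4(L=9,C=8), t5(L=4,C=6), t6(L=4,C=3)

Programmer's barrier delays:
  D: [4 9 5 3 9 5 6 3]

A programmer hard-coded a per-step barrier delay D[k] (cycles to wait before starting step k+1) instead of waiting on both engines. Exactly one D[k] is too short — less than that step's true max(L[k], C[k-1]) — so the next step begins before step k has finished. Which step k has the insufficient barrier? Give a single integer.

k=0 barrier L[0]=4→4c, D[0]=4 ok
k=1 barrier max(L[1]=9,C[0]=8)→9c, D[1]=9 ok
k=2 barrier max(L[2]=5,C[1]=2)→5c, D[2]=5 ok
k=3 barrier max(L[3]=2,C[2]=3)→3c, D[3]=3 ok
k=4 barrier max(L[4]=9,C[3]=2)→9c, D[4]=9 ok
k=5 barrier max(L[5]=4,C[4]=8)→8c, D[5]=5 SHORT
k=6 barrier max(L[6]=4,C[5]=6)→6c, D[6]=6 ok
k=7 barrier C[6]=3→3c, D[7]=3 ok

hazard at step 5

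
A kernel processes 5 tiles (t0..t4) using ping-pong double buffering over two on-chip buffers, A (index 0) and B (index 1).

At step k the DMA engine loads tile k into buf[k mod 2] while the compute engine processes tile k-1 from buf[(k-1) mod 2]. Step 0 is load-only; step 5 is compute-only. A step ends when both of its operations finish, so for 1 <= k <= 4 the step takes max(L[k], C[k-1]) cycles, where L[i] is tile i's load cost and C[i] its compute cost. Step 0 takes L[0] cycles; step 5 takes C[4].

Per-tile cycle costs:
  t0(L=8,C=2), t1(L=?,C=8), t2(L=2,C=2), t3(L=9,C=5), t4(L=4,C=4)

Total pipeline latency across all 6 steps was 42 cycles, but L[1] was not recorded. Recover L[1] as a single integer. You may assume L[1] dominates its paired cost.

step 0: dur = L[0]=8 = 8
step 1: dur = max(L[1]=?, C[0]=2) = L[1]  (unknown; binding)
step 2: dur = max(L[2]=2, C[1]=8) = 8
step 3: dur = max(L[3]=9, C[2]=2) = 9
step 4: dur = max(L[4]=4, C[3]=5) = 5
step 5: dur = C[4]=4 = 4
sum of known step durations = 34
dur[1] = total - known = 42 - 34 = 8
L[1] is the binding max in step 1, so L[1] = dur[1] = 8

L[1] = 8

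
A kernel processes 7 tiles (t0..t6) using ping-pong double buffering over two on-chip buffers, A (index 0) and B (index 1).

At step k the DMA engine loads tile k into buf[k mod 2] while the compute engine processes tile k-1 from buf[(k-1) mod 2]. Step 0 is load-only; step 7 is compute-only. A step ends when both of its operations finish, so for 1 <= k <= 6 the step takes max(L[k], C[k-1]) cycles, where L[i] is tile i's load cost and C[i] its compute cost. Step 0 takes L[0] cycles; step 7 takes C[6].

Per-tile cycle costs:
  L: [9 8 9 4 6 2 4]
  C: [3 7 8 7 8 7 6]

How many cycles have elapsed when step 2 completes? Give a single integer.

end_cycle[2] = 26

step 0: L[0]=9 → dur=9, Σ=9 | A=load:t0 B=idle [load-only]
step 1: L[1]=8 C[0]=3 → dur=8, Σ=17 | A=compute:t0 B=load:t1 [load-bound]
step 2: L[2]=9 C[1]=7 → dur=9, Σ=26 | A=load:t2 B=compute:t1 [load-bound]
step 3: L[3]=4 C[2]=8 → dur=8, Σ=34 | A=compute:t2 B=load:t3 [compute-bound]
step 4: L[4]=6 C[3]=7 → dur=7, Σ=41 | A=load:t4 B=compute:t3 [compute-bound]
step 5: L[5]=2 C[4]=8 → dur=8, Σ=49 | A=compute:t4 B=load:t5 [compute-bound]
step 6: L[6]=4 C[5]=7 → dur=7, Σ=56 | A=load:t6 B=compute:t5 [compute-bound]
step 7: C[6]=6 → dur=6, Σ=62 | A=compute:t6 B=idle [compute-only]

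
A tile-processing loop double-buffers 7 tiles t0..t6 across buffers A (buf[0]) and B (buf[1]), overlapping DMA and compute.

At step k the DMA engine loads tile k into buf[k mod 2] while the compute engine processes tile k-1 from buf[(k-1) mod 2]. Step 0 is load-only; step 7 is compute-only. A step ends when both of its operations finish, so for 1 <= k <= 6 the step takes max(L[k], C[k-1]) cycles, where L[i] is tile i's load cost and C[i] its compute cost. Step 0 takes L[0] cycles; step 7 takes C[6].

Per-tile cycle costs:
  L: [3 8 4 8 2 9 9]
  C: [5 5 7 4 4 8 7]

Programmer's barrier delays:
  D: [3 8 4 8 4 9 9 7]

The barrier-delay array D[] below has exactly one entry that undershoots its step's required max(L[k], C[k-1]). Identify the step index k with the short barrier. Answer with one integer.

hazard at step 2

step 0: need L[0]=3 = 3; D[0]=3 ok
step 1: need max(L[1]=8,C[0]=5) = 8; D[1]=8 ok
step 2: need max(L[2]=4,C[1]=5) = 5; D[2]=4 SHORT
step 3: need max(L[3]=8,C[2]=7) = 8; D[3]=8 ok
step 4: need max(L[4]=2,C[3]=4) = 4; D[4]=4 ok
step 5: need max(L[5]=9,C[4]=4) = 9; D[5]=9 ok
step 6: need max(L[6]=9,C[5]=8) = 9; D[6]=9 ok
step 7: need C[6]=7 = 7; D[7]=7 ok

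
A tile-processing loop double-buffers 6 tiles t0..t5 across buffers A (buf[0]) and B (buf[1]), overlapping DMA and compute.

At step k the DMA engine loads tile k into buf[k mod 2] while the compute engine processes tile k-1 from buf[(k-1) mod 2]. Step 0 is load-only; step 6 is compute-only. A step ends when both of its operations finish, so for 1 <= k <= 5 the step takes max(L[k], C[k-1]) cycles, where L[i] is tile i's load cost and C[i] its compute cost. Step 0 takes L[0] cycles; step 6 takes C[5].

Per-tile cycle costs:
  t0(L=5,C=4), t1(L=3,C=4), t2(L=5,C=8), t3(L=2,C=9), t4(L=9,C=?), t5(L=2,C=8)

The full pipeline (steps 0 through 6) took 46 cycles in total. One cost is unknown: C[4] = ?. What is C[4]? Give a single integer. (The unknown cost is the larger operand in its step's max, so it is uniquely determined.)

step 0 | dur = L[0]=5 = 5
step 1 | dur = max(L[1]=3, C[0]=4) = 4
step 2 | dur = max(L[2]=5, C[1]=4) = 5
step 3 | dur = max(L[3]=2, C[2]=8) = 8
step 4 | dur = max(L[4]=9, C[3]=9) = 9
step 5 | dur = max(L[5]=2, C[4]=?) = C[4]  (unknown; binding)
step 6 | dur = C[5]=8 = 8
sum of known step durations = 39
dur[5] = total - known = 46 - 39 = 7
C[4] is the binding max in step 5, so C[4] = dur[5] = 7

C[4] = 7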